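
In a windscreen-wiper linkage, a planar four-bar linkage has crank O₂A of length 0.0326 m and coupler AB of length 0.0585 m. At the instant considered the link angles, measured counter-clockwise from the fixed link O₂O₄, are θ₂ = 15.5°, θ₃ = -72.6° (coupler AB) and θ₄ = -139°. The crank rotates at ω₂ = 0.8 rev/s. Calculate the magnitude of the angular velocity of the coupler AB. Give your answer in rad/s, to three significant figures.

1.32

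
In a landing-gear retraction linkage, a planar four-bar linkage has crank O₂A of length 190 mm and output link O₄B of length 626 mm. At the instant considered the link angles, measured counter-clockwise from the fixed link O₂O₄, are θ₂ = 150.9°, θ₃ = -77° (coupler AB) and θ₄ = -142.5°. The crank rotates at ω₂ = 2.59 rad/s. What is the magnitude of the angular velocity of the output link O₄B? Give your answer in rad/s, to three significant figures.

ω₂ = 2.59 rad/s
Differentiating the loop-closure r₂e^{iθ₂}+r₃e^{iθ₃}=r₁+r₄e^{iθ₄} gives r₂ω₂e^{iθ₂}+r₃ω₃e^{iθ₃}=r₄ω₄e^{iθ₄}.
Eliminating the other unknown: ω₄ = r₂ω₂ sin(θ₂−θ₃) / [r₄ sin(θ₄−θ₃)].
Numerator sine = -0.74198; denominator sine = -0.90996.
Result = 0.19·2.59·(-0.74198) / (0.626·(-0.90996)) = +0.64098 rad/s; magnitude 0.64098 rad/s.

0.641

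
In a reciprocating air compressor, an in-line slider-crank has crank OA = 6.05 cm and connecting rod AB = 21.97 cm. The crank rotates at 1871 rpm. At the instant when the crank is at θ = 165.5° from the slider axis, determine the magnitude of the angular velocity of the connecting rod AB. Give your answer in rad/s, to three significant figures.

ω = 195.9 rad/s (converted from 1871 rpm).
The rod makes angle φ with the slider axis where L sinφ = r sinθ; differentiating, L cosφ·φ̇ = r ω cosθ.
L cosφ = √(L² − r² sin²θ) = 0.21918 m.
|ω_rod| = r ω |cosθ| / √(L² − r² sin²θ) = 0.0605·195.9·0.96815/0.21918 = 52.361 rad/s.

52.4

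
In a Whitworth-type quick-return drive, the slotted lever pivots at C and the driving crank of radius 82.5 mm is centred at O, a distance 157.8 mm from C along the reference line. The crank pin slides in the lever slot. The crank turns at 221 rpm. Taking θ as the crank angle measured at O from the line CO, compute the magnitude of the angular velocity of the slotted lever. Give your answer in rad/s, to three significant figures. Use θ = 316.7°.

7.44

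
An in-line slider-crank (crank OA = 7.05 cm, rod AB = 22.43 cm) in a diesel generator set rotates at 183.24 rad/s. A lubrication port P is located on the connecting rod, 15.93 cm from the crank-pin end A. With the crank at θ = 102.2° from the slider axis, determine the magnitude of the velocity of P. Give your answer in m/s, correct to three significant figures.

12.0

ω = 183.2 rad/s.  Crank-pin speed |V_A| = rω = 12.918 m/s, perpendicular to OA.
Rod angle: sinφ = −(r/L) sinθ ⇒ φ = -17.891°; ω_rod = −rω cosθ/√(L²−r²sin²θ) = +12.79 rad/s.
V_P = V_A + ω_rod × AP, with AP = 0.1593 m along the rod.
Components: V_Px = −rω sinθ − a·ω_rod·sinφ = -12.001 m/s;  V_Py = rω cosθ + a·ω_rod·cosφ = -0.79112 m/s.
|V_P| = √(V_Px² + V_Py²) = 12.027 m/s.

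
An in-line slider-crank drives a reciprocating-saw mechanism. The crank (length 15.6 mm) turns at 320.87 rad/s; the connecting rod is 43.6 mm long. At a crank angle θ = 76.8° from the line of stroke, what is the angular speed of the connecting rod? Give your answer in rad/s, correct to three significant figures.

28.0

ω = 320.9 rad/s
The rod makes angle φ with the slider axis where L sinφ = r sinθ; differentiating, L cosφ·φ̇ = r ω cosθ.
L cosφ = √(L² − r² sin²θ) = 0.040869 m.
|ω_rod| = r ω |cosθ| / √(L² − r² sin²θ) = 0.0156·320.9·0.22835/0.040869 = 27.968 rad/s.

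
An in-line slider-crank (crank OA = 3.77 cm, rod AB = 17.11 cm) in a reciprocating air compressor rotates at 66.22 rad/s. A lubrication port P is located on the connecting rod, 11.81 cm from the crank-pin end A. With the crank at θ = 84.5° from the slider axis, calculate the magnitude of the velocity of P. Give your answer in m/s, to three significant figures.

ω = 66.22 rad/s.  Crank-pin speed |V_A| = rω = 2.4965 m/s, perpendicular to OA.
Rod angle: sinφ = −(r/L) sinθ ⇒ φ = -12.669°; ω_rod = −rω cosθ/√(L²−r²sin²θ) = -1.4334 rad/s.
V_P = V_A + ω_rod × AP, with AP = 0.1181 m along the rod.
Components: V_Px = −rω sinθ − a·ω_rod·sinφ = -2.5221 m/s;  V_Py = rω cosθ + a·ω_rod·cosφ = +0.074119 m/s.
|V_P| = √(V_Px² + V_Py²) = 2.5232 m/s.

2.52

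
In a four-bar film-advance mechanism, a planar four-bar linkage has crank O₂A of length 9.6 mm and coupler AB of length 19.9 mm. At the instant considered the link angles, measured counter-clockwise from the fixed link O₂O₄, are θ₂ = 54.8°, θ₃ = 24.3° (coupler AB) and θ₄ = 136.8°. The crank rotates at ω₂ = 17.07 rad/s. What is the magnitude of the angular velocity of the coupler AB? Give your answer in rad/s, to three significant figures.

8.83

ω₂ = 17.07 rad/s
Differentiating the loop-closure r₂e^{iθ₂}+r₃e^{iθ₃}=r₁+r₄e^{iθ₄} gives r₂ω₂e^{iθ₂}+r₃ω₃e^{iθ₃}=r₄ω₄e^{iθ₄}.
Eliminating the other unknown: ω₃ = r₂ω₂ sin(θ₄−θ₂) / [r₃ sin(θ₃−θ₄)].
Numerator sine = +0.99027; denominator sine = -0.92388.
Result = 0.0096·17.07·(+0.99027) / (0.0199·(-0.92388)) = -8.8265 rad/s; magnitude 8.8265 rad/s.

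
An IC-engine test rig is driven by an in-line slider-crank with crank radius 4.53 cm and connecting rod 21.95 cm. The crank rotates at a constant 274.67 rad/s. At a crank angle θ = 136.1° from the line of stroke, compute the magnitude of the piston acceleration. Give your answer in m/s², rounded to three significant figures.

ω = 274.7 rad/s
x(θ) = r cosθ + √(L² − r² sin²θ); with ω constant, a = ω²·d²x/dθ².
d²x/dθ² = −r cosθ − r²(cos2θ)/√u − r⁴ sin²2θ/(4u^{3/2}),  u = L² − r² sin²θ = 0.0471936 m².
Substituting r = 0.0453 m, L = 0.2195 m, θ = 136.1°: d²x/dθ² = +0.032176 m.
a = ω²·d²x/dθ² = (274.7)²·(+0.032176) = +2427.5 m/s²;  |a| = 2427.5 m/s².

2430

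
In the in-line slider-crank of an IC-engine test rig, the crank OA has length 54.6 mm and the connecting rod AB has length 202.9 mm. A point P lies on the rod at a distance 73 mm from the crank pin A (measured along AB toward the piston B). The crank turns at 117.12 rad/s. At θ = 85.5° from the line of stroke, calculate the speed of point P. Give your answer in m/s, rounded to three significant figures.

6.43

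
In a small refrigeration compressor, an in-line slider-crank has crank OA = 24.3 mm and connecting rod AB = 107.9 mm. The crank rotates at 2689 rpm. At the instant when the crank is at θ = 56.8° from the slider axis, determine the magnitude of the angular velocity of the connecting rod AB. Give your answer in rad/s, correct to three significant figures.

ω = 281.6 rad/s (converted from 2689 rpm).
The rod makes angle φ with the slider axis where L sinφ = r sinθ; differentiating, L cosφ·φ̇ = r ω cosθ.
L cosφ = √(L² − r² sin²θ) = 0.10597 m.
|ω_rod| = r ω |cosθ| / √(L² − r² sin²θ) = 0.0243·281.6·0.54756/0.10597 = 35.358 rad/s.

35.4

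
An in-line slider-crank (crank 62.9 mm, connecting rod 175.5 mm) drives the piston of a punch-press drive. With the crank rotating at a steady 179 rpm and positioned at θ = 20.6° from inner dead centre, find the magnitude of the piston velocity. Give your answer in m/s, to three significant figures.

0.555

ω = 2π·179/60 = 18.74 rad/s
For an in-line slider-crank, x = r cosθ + √(L² − r² sin²θ), so v = −rω sinθ·[1 + r cosθ/√(L² − r² sin²θ)].
With r = 0.0629 m, L = 0.1755 m, θ = 20.6°: √(L² − r² sin²θ) = 0.1741 m.
v = −0.0629·18.74·0.35184·[1 + 0.0629·0.93606/0.1741] = -0.55513 m/s.
|v| = 0.55513 m/s.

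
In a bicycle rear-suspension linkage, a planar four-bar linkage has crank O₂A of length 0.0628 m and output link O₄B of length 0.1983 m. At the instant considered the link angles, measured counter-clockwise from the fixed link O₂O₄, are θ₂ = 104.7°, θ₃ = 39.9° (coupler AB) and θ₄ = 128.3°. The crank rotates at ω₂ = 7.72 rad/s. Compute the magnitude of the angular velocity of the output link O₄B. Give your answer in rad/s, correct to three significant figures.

2.21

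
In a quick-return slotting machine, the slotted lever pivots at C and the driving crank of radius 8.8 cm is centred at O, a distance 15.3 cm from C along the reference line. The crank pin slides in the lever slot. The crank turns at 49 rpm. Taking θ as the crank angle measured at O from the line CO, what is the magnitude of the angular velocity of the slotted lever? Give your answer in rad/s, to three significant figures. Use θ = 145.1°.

ω = 5.131 rad/s (from 49 rpm).
Crank pin A relative to C: A = (d + r cosθ, r sinθ); lever angle φ = atan2(r sinθ, d + r cosθ).
Differentiating tanφ: φ̇ = rω(d cosθ + r)/(d² + r² + 2dr cosθ).
d² + r² + 2dr cosθ = |CA|² = 0.00906795 m²;  d cosθ + r = -0.037483 m.
|ω_lever| = |0.088·5.131·-0.037483| / 0.00906795 = 1.8665 rad/s.

1.87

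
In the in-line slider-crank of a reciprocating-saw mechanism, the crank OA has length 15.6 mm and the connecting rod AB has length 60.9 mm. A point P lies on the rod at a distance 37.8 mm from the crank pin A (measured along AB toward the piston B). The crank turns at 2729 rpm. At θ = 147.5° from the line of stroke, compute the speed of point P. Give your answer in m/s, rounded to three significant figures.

ω = 285.8 rad/s.  Crank-pin speed |V_A| = rω = 4.4582 m/s, perpendicular to OA.
Rod angle: sinφ = −(r/L) sinθ ⇒ φ = -7.911°; ω_rod = −rω cosθ/√(L²−r²sin²θ) = +62.334 rad/s.
V_P = V_A + ω_rod × AP, with AP = 0.0378 m along the rod.
Components: V_Px = −rω sinθ − a·ω_rod·sinφ = -2.0711 m/s;  V_Py = rω cosθ + a·ω_rod·cosφ = -1.4262 m/s.
|V_P| = √(V_Px² + V_Py²) = 2.5146 m/s.

2.51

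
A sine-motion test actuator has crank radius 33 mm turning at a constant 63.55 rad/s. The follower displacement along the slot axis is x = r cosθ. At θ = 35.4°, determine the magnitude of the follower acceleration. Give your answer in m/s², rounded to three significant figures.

109

ω = 63.55 rad/s
x = r cosθ ⇒ ẍ = −rω² cosθ (ω constant).
|a| = rω²|cosθ| = 0.033·(63.55)²·|cos 35.4°| = 108.64 m/s².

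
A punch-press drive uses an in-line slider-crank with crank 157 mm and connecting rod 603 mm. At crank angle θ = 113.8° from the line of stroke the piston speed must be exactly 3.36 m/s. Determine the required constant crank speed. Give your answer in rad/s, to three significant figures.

For an in-line slider-crank, |v_piston| = rω|sinθ|·[1 + r cosθ/√(L² − r² sin²θ)].
With r = 0.157 m, L = 0.603 m, θ = 113.8°: the bracketed kinematic factor |dx/dθ| = 0.12811 m.
ω = v/|dx/dθ| = 3.36/0.12811 = 26.228 rad/s.

26.2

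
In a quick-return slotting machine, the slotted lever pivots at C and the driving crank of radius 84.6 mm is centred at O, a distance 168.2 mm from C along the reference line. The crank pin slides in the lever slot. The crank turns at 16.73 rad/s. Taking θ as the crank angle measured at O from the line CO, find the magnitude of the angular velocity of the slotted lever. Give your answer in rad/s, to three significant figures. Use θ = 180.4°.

16.9

ω = 16.73 rad/s
Crank pin A relative to C: A = (d + r cosθ, r sinθ); lever angle φ = atan2(r sinθ, d + r cosθ).
Differentiating tanφ: φ̇ = rω(d cosθ + r)/(d² + r² + 2dr cosθ).
d² + r² + 2dr cosθ = |CA|² = 0.00698965 m²;  d cosθ + r = -0.083596 m.
|ω_lever| = |0.0846·16.73·-0.083596| / 0.00698965 = 16.928 rad/s.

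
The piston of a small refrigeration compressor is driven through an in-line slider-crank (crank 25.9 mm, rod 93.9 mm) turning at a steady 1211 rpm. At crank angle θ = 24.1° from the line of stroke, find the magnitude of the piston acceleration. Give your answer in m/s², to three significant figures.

ω = 2π·1211/60 = 126.8 rad/s
x(θ) = r cosθ + √(L² − r² sin²θ); with ω constant, a = ω²·d²x/dθ².
d²x/dθ² = −r cosθ − r²(cos2θ)/√u − r⁴ sin²2θ/(4u^{3/2}),  u = L² − r² sin²θ = 0.00870536 m².
Substituting r = 0.0259 m, L = 0.0939 m, θ = 24.1°: d²x/dθ² = -0.028511 m.
a = ω²·d²x/dθ² = (126.8)²·(-0.028511) = -458.53 m/s²;  |a| = 458.53 m/s².

459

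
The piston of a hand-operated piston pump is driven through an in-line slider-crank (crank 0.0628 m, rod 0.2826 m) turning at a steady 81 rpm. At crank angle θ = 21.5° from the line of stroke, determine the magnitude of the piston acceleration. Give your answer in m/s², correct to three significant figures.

4.95

ω = 2π·81/60 = 8.482 rad/s
x(θ) = r cosθ + √(L² − r² sin²θ); with ω constant, a = ω²·d²x/dθ².
d²x/dθ² = −r cosθ − r²(cos2θ)/√u − r⁴ sin²2θ/(4u^{3/2}),  u = L² − r² sin²θ = 0.079333 m².
Substituting r = 0.0628 m, L = 0.2826 m, θ = 21.5°: d²x/dθ² = -0.068752 m.
a = ω²·d²x/dθ² = (8.482)²·(-0.068752) = -4.9466 m/s²;  |a| = 4.9466 m/s².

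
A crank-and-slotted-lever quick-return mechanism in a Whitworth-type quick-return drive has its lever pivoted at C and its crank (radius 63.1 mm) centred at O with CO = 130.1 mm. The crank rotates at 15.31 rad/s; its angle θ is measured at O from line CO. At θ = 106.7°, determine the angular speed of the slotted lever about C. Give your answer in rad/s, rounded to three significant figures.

ω = 15.31 rad/s
Crank pin A relative to C: A = (d + r cosθ, r sinθ); lever angle φ = atan2(r sinθ, d + r cosθ).
Differentiating tanφ: φ̇ = rω(d cosθ + r)/(d² + r² + 2dr cosθ).
d² + r² + 2dr cosθ = |CA|² = 0.0161896 m²;  d cosθ + r = +0.025714 m.
|ω_lever| = |0.0631·15.31·+0.025714| / 0.0161896 = 1.5344 rad/s.

1.53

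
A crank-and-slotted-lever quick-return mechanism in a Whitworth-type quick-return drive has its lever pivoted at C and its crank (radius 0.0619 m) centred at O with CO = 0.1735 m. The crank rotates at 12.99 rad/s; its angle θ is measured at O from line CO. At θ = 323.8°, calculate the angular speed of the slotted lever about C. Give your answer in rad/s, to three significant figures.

3.17

ω = 12.99 rad/s
Crank pin A relative to C: A = (d + r cosθ, r sinθ); lever angle φ = atan2(r sinθ, d + r cosθ).
Differentiating tanφ: φ̇ = rω(d cosθ + r)/(d² + r² + 2dr cosθ).
d² + r² + 2dr cosθ = |CA|² = 0.0512668 m²;  d cosθ + r = +0.20191 m.
|ω_lever| = |0.0619·12.99·+0.20191| / 0.0512668 = 3.1668 rad/s.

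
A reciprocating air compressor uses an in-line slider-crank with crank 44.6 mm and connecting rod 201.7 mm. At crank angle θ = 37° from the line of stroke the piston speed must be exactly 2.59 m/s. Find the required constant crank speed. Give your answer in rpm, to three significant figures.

782

For an in-line slider-crank, |v_piston| = rω|sinθ|·[1 + r cosθ/√(L² − r² sin²θ)].
With r = 0.0446 m, L = 0.2017 m, θ = 37°: the bracketed kinematic factor |dx/dθ| = 0.031623 m.
ω = v/|dx/dθ| = 2.59/0.031623 = 81.901 rad/s.
N = 60ω/(2π) = 782.1 rpm.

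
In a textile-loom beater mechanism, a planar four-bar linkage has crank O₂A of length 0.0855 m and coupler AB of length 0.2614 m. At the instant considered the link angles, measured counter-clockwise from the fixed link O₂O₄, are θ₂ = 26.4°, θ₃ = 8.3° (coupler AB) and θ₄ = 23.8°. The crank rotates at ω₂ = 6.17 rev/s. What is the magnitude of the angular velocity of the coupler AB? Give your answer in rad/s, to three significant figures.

2.15

ω₂ = 38.77 rad/s (from 6.17 rev/s).
Differentiating the loop-closure r₂e^{iθ₂}+r₃e^{iθ₃}=r₁+r₄e^{iθ₄} gives r₂ω₂e^{iθ₂}+r₃ω₃e^{iθ₃}=r₄ω₄e^{iθ₄}.
Eliminating the other unknown: ω₃ = r₂ω₂ sin(θ₄−θ₂) / [r₃ sin(θ₃−θ₄)].
Numerator sine = -0.04536; denominator sine = -0.26724.
Result = 0.0855·38.77·(-0.04536) / (0.2614·(-0.26724)) = +2.1524 rad/s; magnitude 2.1524 rad/s.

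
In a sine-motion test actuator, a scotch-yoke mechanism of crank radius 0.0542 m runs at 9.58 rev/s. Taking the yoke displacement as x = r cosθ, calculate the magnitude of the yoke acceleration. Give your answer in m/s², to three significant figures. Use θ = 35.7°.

ω = 60.19 rad/s (from 9.58 rev/s).
x = r cosθ ⇒ ẍ = −rω² cosθ (ω constant).
|a| = rω²|cosθ| = 0.0542·(60.19)²·|cos 35.7°| = 159.47 m/s².

159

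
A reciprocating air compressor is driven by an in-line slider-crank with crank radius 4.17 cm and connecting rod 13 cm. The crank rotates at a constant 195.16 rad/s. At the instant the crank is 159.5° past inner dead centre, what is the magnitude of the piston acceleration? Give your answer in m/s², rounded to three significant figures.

ω = 195.2 rad/s
x(θ) = r cosθ + √(L² − r² sin²θ); with ω constant, a = ω²·d²x/dθ².
d²x/dθ² = −r cosθ − r²(cos2θ)/√u − r⁴ sin²2θ/(4u^{3/2}),  u = L² − r² sin²θ = 0.0166867 m².
Substituting r = 0.0417 m, L = 0.13 m, θ = 159.5°: d²x/dθ² = +0.028749 m.
a = ω²·d²x/dθ² = (195.2)²·(+0.028749) = +1095 m/s²;  |a| = 1095 m/s².

1090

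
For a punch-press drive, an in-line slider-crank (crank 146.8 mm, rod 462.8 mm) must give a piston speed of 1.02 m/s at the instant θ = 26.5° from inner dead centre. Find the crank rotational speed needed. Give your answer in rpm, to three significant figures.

116

For an in-line slider-crank, |v_piston| = rω|sinθ|·[1 + r cosθ/√(L² − r² sin²θ)].
With r = 0.1468 m, L = 0.4628 m, θ = 26.5°: the bracketed kinematic factor |dx/dθ| = 0.084285 m.
ω = v/|dx/dθ| = 1.02/0.084285 = 12.102 rad/s.
N = 60ω/(2π) = 115.56 rpm.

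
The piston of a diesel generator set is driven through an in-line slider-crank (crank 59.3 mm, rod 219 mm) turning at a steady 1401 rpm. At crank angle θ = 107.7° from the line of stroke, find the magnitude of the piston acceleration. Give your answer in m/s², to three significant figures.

ω = 2π·1401/60 = 146.7 rad/s
x(θ) = r cosθ + √(L² − r² sin²θ); with ω constant, a = ω²·d²x/dθ².
d²x/dθ² = −r cosθ − r²(cos2θ)/√u − r⁴ sin²2θ/(4u^{3/2}),  u = L² − r² sin²θ = 0.0447696 m².
Substituting r = 0.0593 m, L = 0.219 m, θ = 107.7°: d²x/dθ² = +0.031467 m.
a = ω²·d²x/dθ² = (146.7)²·(+0.031467) = +677.3 m/s²;  |a| = 677.3 m/s².

677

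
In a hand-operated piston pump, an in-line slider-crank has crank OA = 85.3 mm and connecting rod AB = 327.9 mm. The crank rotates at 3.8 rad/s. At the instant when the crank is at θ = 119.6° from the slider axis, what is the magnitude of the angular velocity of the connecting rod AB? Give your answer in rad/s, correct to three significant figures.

ω = 3.8 rad/s
The rod makes angle φ with the slider axis where L sinφ = r sinθ; differentiating, L cosφ·φ̇ = r ω cosθ.
L cosφ = √(L² − r² sin²θ) = 0.3194 m.
|ω_rod| = r ω |cosθ| / √(L² − r² sin²θ) = 0.0853·3.8·0.49394/0.3194 = 0.50127 rad/s.

0.501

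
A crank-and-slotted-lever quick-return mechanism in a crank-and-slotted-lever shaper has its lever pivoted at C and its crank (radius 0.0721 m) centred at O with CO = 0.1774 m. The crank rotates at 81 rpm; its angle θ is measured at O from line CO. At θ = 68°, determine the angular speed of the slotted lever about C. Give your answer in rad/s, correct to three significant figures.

1.83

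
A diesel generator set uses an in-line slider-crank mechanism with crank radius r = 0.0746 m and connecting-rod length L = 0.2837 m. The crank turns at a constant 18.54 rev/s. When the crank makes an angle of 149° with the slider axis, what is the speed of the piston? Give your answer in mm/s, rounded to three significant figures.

ω = 2π·18.5 = 116.5 rad/s
For an in-line slider-crank, x = r cosθ + √(L² − r² sin²θ), so v = −rω sinθ·[1 + r cosθ/√(L² − r² sin²θ)].
With r = 0.0746 m, L = 0.2837 m, θ = 149°: √(L² − r² sin²θ) = 0.28109 m.
v = −0.0746·116.5·0.51504·[1 + 0.0746·-0.85717/0.28109] = -3.4576 m/s.
|v| = 3.4576 m/s = 3457.6 mm/s.

3460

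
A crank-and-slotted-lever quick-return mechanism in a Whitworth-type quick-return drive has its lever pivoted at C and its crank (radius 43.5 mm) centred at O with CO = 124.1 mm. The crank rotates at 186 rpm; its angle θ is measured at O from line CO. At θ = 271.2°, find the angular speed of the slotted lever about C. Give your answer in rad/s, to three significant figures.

ω = 19.48 rad/s (from 186 rpm).
Crank pin A relative to C: A = (d + r cosθ, r sinθ); lever angle φ = atan2(r sinθ, d + r cosθ).
Differentiating tanφ: φ̇ = rω(d cosθ + r)/(d² + r² + 2dr cosθ).
d² + r² + 2dr cosθ = |CA|² = 0.0175192 m²;  d cosθ + r = +0.046099 m.
|ω_lever| = |0.0435·19.48·+0.046099| / 0.0175192 = 2.2295 rad/s.

2.23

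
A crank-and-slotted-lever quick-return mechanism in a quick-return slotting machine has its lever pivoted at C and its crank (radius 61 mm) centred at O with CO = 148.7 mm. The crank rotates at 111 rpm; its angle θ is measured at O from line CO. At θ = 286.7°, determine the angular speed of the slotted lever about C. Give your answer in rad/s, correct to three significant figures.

2.37

ω = 11.62 rad/s (from 111 rpm).
Crank pin A relative to C: A = (d + r cosθ, r sinθ); lever angle φ = atan2(r sinθ, d + r cosθ).
Differentiating tanφ: φ̇ = rω(d cosθ + r)/(d² + r² + 2dr cosθ).
d² + r² + 2dr cosθ = |CA|² = 0.0310458 m²;  d cosθ + r = +0.10373 m.
|ω_lever| = |0.061·11.62·+0.10373| / 0.0310458 = 2.3691 rad/s.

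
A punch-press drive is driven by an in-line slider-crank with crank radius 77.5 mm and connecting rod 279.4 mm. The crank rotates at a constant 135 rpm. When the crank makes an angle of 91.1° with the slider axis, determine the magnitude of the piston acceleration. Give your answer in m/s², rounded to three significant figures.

ω = 2π·135/60 = 14.14 rad/s
x(θ) = r cosθ + √(L² − r² sin²θ); with ω constant, a = ω²·d²x/dθ².
d²x/dθ² = −r cosθ − r²(cos2θ)/√u − r⁴ sin²2θ/(4u^{3/2}),  u = L² − r² sin²θ = 0.0720603 m².
Substituting r = 0.0775 m, L = 0.2794 m, θ = 91.1°: d²x/dθ² = +0.023845 m.
a = ω²·d²x/dθ² = (14.14)²·(+0.023845) = +4.7657 m/s²;  |a| = 4.7657 m/s².

4.77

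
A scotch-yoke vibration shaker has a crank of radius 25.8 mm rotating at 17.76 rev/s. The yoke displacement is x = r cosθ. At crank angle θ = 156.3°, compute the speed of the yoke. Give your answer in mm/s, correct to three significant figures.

ω = 111.6 rad/s (from 17.76 rev/s).
x = r cosθ ⇒ ẋ = −rω sinθ.
|v| = rω|sinθ| = 0.0258·111.6·|sin 156.3°| = 1.1572 m/s = 1157.2 mm/s.

1160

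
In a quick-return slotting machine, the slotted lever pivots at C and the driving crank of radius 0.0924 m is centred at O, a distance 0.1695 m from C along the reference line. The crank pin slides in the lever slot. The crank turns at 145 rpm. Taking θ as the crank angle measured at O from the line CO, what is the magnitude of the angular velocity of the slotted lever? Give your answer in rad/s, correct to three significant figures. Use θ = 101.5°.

ω = 15.18 rad/s (from 145 rpm).
Crank pin A relative to C: A = (d + r cosθ, r sinθ); lever angle φ = atan2(r sinθ, d + r cosθ).
Differentiating tanφ: φ̇ = rω(d cosθ + r)/(d² + r² + 2dr cosθ).
d² + r² + 2dr cosθ = |CA|² = 0.0310231 m²;  d cosθ + r = +0.058607 m.
|ω_lever| = |0.0924·15.18·+0.058607| / 0.0310231 = 2.6505 rad/s.

2.65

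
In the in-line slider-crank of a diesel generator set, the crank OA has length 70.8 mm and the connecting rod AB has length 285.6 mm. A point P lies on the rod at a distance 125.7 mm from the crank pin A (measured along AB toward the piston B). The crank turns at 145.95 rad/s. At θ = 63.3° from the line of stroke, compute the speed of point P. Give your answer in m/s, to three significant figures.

ω = 145.9 rad/s.  Crank-pin speed |V_A| = rω = 10.333 m/s, perpendicular to OA.
Rod angle: sinφ = −(r/L) sinθ ⇒ φ = -12.795°; ω_rod = −rω cosθ/√(L²−r²sin²θ) = -16.671 rad/s.
V_P = V_A + ω_rod × AP, with AP = 0.1257 m along the rod.
Components: V_Px = −rω sinθ − a·ω_rod·sinφ = -9.6955 m/s;  V_Py = rω cosθ + a·ω_rod·cosφ = +2.5995 m/s.
|V_P| = √(V_Px² + V_Py²) = 10.038 m/s.

10.0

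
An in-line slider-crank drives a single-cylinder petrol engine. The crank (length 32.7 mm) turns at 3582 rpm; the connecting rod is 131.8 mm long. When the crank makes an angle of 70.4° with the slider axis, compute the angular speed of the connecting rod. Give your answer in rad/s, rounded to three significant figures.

32.1

ω = 375.1 rad/s (converted from 3582 rpm).
The rod makes angle φ with the slider axis where L sinφ = r sinθ; differentiating, L cosφ·φ̇ = r ω cosθ.
L cosφ = √(L² − r² sin²θ) = 0.12815 m.
|ω_rod| = r ω |cosθ| / √(L² − r² sin²θ) = 0.0327·375.1·0.33545/0.12815 = 32.108 rad/s.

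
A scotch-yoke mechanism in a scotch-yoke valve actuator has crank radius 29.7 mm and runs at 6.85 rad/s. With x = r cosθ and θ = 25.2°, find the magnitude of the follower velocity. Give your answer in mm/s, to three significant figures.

86.6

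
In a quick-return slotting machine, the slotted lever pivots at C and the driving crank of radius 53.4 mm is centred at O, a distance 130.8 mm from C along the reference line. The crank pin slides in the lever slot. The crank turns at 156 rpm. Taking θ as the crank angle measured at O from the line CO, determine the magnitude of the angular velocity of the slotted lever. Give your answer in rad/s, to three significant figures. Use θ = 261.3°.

1.64

ω = 16.34 rad/s (from 156 rpm).
Crank pin A relative to C: A = (d + r cosθ, r sinθ); lever angle φ = atan2(r sinθ, d + r cosθ).
Differentiating tanφ: φ̇ = rω(d cosθ + r)/(d² + r² + 2dr cosθ).
d² + r² + 2dr cosθ = |CA|² = 0.0178472 m²;  d cosθ + r = +0.033615 m.
|ω_lever| = |0.0534·16.34·+0.033615| / 0.0178472 = 1.6431 rad/s.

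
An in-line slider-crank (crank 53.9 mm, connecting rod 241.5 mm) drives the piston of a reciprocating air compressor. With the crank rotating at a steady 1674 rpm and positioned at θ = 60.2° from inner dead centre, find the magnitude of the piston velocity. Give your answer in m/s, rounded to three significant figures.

ω = 2π·1674/60 = 175.3 rad/s
For an in-line slider-crank, x = r cosθ + √(L² − r² sin²θ), so v = −rω sinθ·[1 + r cosθ/√(L² − r² sin²θ)].
With r = 0.0539 m, L = 0.2415 m, θ = 60.2°: √(L² − r² sin²θ) = 0.23693 m.
v = −0.0539·175.3·0.86777·[1 + 0.0539·0.49697/0.23693] = -9.1263 m/s.
|v| = 9.1263 m/s.

9.13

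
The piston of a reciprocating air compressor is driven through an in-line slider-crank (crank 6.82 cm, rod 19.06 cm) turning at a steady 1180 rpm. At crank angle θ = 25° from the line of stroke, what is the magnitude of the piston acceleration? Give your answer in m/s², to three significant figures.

ω = 2π·1180/60 = 123.6 rad/s
x(θ) = r cosθ + √(L² − r² sin²θ); with ω constant, a = ω²·d²x/dθ².
d²x/dθ² = −r cosθ − r²(cos2θ)/√u − r⁴ sin²2θ/(4u^{3/2}),  u = L² − r² sin²θ = 0.0354976 m².
Substituting r = 0.0682 m, L = 0.1906 m, θ = 25°: d²x/dθ² = -0.078153 m.
a = ω²·d²x/dθ² = (123.6)²·(-0.078153) = -1193.4 m/s²;  |a| = 1193.4 m/s².

1190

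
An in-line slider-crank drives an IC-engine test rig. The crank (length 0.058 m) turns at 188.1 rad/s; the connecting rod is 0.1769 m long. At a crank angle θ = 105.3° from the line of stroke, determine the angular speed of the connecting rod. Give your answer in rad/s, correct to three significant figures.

ω = 188.1 rad/s
The rod makes angle φ with the slider axis where L sinφ = r sinθ; differentiating, L cosφ·φ̇ = r ω cosθ.
L cosφ = √(L² − r² sin²θ) = 0.16782 m.
|ω_rod| = r ω |cosθ| / √(L² − r² sin²θ) = 0.058·188.1·0.26387/0.16782 = 17.154 rad/s.

17.2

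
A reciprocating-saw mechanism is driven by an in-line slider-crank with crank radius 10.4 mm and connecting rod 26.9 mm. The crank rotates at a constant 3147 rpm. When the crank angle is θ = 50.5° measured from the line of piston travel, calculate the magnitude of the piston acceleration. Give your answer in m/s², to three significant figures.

649

ω = 2π·3147/60 = 329.6 rad/s
x(θ) = r cosθ + √(L² − r² sin²θ); with ω constant, a = ω²·d²x/dθ².
d²x/dθ² = −r cosθ − r²(cos2θ)/√u − r⁴ sin²2θ/(4u^{3/2}),  u = L² − r² sin²θ = 0.000659211 m².
Substituting r = 0.0104 m, L = 0.0269 m, θ = 50.5°: d²x/dθ² = -0.0059779 m.
a = ω²·d²x/dθ² = (329.6)²·(-0.0059779) = -649.23 m/s²;  |a| = 649.23 m/s².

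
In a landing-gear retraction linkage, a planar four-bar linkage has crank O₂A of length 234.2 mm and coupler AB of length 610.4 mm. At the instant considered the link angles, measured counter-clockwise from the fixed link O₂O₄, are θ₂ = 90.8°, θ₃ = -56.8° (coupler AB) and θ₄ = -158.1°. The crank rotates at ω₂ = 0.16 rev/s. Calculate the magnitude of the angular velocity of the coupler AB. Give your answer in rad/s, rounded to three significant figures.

0.367

ω₂ = 1.005 rad/s (from 0.16 rev/s).
Differentiating the loop-closure r₂e^{iθ₂}+r₃e^{iθ₃}=r₁+r₄e^{iθ₄} gives r₂ω₂e^{iθ₂}+r₃ω₃e^{iθ₃}=r₄ω₄e^{iθ₄}.
Eliminating the other unknown: ω₃ = r₂ω₂ sin(θ₄−θ₂) / [r₃ sin(θ₃−θ₄)].
Numerator sine = +0.93295; denominator sine = +0.98061.
Result = 0.2342·1.005·(+0.93295) / (0.6104·(+0.98061)) = +0.36697 rad/s; magnitude 0.36697 rad/s.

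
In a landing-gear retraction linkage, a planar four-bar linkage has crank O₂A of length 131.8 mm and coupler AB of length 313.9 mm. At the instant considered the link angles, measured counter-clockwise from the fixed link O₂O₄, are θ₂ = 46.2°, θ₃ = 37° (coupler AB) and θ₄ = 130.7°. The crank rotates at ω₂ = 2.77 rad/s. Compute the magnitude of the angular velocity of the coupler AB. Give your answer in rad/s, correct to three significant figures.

ω₂ = 2.77 rad/s
Differentiating the loop-closure r₂e^{iθ₂}+r₃e^{iθ₃}=r₁+r₄e^{iθ₄} gives r₂ω₂e^{iθ₂}+r₃ω₃e^{iθ₃}=r₄ω₄e^{iθ₄}.
Eliminating the other unknown: ω₃ = r₂ω₂ sin(θ₄−θ₂) / [r₃ sin(θ₃−θ₄)].
Numerator sine = +0.99540; denominator sine = -0.99792.
Result = 0.1318·2.77·(+0.99540) / (0.3139·(-0.99792)) = -1.1601 rad/s; magnitude 1.1601 rad/s.

1.16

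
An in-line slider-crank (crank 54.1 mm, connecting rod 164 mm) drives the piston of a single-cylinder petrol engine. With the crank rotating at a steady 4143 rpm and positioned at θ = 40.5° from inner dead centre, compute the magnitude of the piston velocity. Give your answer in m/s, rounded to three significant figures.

19.2

ω = 2π·4143/60 = 433.9 rad/s
For an in-line slider-crank, x = r cosθ + √(L² − r² sin²θ), so v = −rω sinθ·[1 + r cosθ/√(L² − r² sin²θ)].
With r = 0.0541 m, L = 0.164 m, θ = 40.5°: √(L² − r² sin²θ) = 0.16019 m.
v = −0.0541·433.9·0.64945·[1 + 0.0541·0.76041/0.16019] = -19.158 m/s.
|v| = 19.158 m/s.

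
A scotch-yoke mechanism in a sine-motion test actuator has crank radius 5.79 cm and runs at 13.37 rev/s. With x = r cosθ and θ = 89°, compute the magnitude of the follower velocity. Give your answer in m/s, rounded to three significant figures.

ω = 84.01 rad/s (from 13.37 rev/s).
x = r cosθ ⇒ ẋ = −rω sinθ.
|v| = rω|sinθ| = 0.0579·84.01·|sin 89°| = 4.8632 m/s.

4.86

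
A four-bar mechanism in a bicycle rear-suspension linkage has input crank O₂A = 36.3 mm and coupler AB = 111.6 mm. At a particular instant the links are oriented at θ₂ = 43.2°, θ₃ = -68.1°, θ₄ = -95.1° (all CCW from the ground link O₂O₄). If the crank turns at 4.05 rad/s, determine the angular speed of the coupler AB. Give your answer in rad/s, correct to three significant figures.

ω₂ = 4.05 rad/s
Differentiating the loop-closure r₂e^{iθ₂}+r₃e^{iθ₃}=r₁+r₄e^{iθ₄} gives r₂ω₂e^{iθ₂}+r₃ω₃e^{iθ₃}=r₄ω₄e^{iθ₄}.
Eliminating the other unknown: ω₃ = r₂ω₂ sin(θ₄−θ₂) / [r₃ sin(θ₃−θ₄)].
Numerator sine = -0.66523; denominator sine = +0.45399.
Result = 0.0363·4.05·(-0.66523) / (0.1116·(+0.45399)) = -1.9303 rad/s; magnitude 1.9303 rad/s.

1.93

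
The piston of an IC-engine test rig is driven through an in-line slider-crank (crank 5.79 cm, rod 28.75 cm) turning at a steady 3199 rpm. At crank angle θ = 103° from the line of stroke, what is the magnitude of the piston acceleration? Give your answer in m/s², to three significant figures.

ω = 2π·3199/60 = 335 rad/s
x(θ) = r cosθ + √(L² − r² sin²θ); with ω constant, a = ω²·d²x/dθ².
d²x/dθ² = −r cosθ − r²(cos2θ)/√u − r⁴ sin²2θ/(4u^{3/2}),  u = L² − r² sin²θ = 0.0794735 m².
Substituting r = 0.0579 m, L = 0.2875 m, θ = 103°: d²x/dθ² = +0.023689 m.
a = ω²·d²x/dθ² = (335)²·(+0.023689) = +2658.5 m/s²;  |a| = 2658.5 m/s².

2660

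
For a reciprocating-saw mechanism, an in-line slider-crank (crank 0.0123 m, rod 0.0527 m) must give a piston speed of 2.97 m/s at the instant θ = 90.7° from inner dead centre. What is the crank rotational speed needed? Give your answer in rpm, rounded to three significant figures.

For an in-line slider-crank, |v_piston| = rω|sinθ|·[1 + r cosθ/√(L² − r² sin²θ)].
With r = 0.0123 m, L = 0.0527 m, θ = 90.7°: the bracketed kinematic factor |dx/dθ| = 0.012263 m.
ω = v/|dx/dθ| = 2.97/0.012263 = 242.19 rad/s.
N = 60ω/(2π) = 2312.8 rpm.

2310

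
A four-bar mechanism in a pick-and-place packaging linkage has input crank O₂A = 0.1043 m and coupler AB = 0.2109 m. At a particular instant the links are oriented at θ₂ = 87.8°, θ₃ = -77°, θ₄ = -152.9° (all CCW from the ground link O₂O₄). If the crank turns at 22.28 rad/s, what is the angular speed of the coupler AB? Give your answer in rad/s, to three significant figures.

9.91

ω₂ = 22.28 rad/s
Differentiating the loop-closure r₂e^{iθ₂}+r₃e^{iθ₃}=r₁+r₄e^{iθ₄} gives r₂ω₂e^{iθ₂}+r₃ω₃e^{iθ₃}=r₄ω₄e^{iθ₄}.
Eliminating the other unknown: ω₃ = r₂ω₂ sin(θ₄−θ₂) / [r₃ sin(θ₃−θ₄)].
Numerator sine = +0.87207; denominator sine = +0.96987.
Result = 0.1043·22.28·(+0.87207) / (0.2109·(+0.96987)) = +9.9074 rad/s; magnitude 9.9074 rad/s.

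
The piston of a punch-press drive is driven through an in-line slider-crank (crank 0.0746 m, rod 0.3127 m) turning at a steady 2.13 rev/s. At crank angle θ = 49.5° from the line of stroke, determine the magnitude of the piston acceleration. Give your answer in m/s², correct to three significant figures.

ω = 2π·2.13 = 13.38 rad/s
x(θ) = r cosθ + √(L² − r² sin²θ); with ω constant, a = ω²·d²x/dθ².
d²x/dθ² = −r cosθ − r²(cos2θ)/√u − r⁴ sin²2θ/(4u^{3/2}),  u = L² − r² sin²θ = 0.0945634 m².
Substituting r = 0.0746 m, L = 0.3127 m, θ = 49.5°: d²x/dθ² = -0.045878 m.
a = ω²·d²x/dθ² = (13.38)²·(-0.045878) = -8.2171 m/s²;  |a| = 8.2171 m/s².

8.22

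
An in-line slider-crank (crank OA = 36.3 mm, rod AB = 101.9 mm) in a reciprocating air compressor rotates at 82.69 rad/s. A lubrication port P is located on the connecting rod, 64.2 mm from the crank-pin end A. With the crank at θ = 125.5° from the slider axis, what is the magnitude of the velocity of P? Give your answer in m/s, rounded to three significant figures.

ω = 82.69 rad/s.  Crank-pin speed |V_A| = rω = 3.0016 m/s, perpendicular to OA.
Rod angle: sinφ = −(r/L) sinθ ⇒ φ = -16.859°; ω_rod = −rω cosθ/√(L²−r²sin²θ) = +17.874 rad/s.
V_P = V_A + ω_rod × AP, with AP = 0.0642 m along the rod.
Components: V_Px = −rω sinθ − a·ω_rod·sinφ = -2.1109 m/s;  V_Py = rω cosθ + a·ω_rod·cosφ = -0.64488 m/s.
|V_P| = √(V_Px² + V_Py²) = 2.2072 m/s.

2.21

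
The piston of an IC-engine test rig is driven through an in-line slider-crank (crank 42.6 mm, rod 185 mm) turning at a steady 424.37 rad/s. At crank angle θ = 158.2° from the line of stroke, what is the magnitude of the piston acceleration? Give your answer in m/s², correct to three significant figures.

5830

ω = 424.4 rad/s
x(θ) = r cosθ + √(L² − r² sin²θ); with ω constant, a = ω²·d²x/dθ².
d²x/dθ² = −r cosθ − r²(cos2θ)/√u − r⁴ sin²2θ/(4u^{3/2}),  u = L² − r² sin²θ = 0.0339747 m².
Substituting r = 0.0426 m, L = 0.185 m, θ = 158.2°: d²x/dθ² = +0.032361 m.
a = ω²·d²x/dθ² = (424.4)²·(+0.032361) = +5827.9 m/s²;  |a| = 5827.9 m/s².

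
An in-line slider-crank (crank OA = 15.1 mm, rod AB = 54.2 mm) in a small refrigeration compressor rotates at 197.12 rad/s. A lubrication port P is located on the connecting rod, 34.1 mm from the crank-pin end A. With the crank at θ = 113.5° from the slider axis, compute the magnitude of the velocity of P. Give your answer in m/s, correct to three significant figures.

ω = 197.1 rad/s.  Crank-pin speed |V_A| = rω = 2.9765 m/s, perpendicular to OA.
Rod angle: sinφ = −(r/L) sinθ ⇒ φ = -14.803°; ω_rod = −rω cosθ/√(L²−r²sin²θ) = +22.65 rad/s.
V_P = V_A + ω_rod × AP, with AP = 0.0341 m along the rod.
Components: V_Px = −rω sinθ − a·ω_rod·sinφ = -2.5323 m/s;  V_Py = rω cosθ + a·ω_rod·cosφ = -0.44015 m/s.
|V_P| = √(V_Px² + V_Py²) = 2.5703 m/s.

2.57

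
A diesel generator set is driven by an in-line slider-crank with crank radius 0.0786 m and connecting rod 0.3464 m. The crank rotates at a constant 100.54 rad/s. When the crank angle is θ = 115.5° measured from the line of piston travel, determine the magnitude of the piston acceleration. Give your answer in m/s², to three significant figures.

ω = 100.5 rad/s
x(θ) = r cosθ + √(L² − r² sin²θ); with ω constant, a = ω²·d²x/dθ².
d²x/dθ² = −r cosθ − r²(cos2θ)/√u − r⁴ sin²2θ/(4u^{3/2}),  u = L² − r² sin²θ = 0.11496 m².
Substituting r = 0.0786 m, L = 0.3464 m, θ = 115.5°: d²x/dθ² = +0.045157 m.
a = ω²·d²x/dθ² = (100.5)²·(+0.045157) = +456.46 m/s²;  |a| = 456.46 m/s².

456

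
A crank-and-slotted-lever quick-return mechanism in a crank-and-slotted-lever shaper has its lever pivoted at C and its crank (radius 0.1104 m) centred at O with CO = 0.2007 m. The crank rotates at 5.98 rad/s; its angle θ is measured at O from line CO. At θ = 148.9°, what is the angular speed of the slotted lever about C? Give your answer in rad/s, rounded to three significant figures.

2.79

ω = 5.98 rad/s
Crank pin A relative to C: A = (d + r cosθ, r sinθ); lever angle φ = atan2(r sinθ, d + r cosθ).
Differentiating tanφ: φ̇ = rω(d cosθ + r)/(d² + r² + 2dr cosθ).
d² + r² + 2dr cosθ = |CA|² = 0.0145236 m²;  d cosθ + r = -0.061453 m.
|ω_lever| = |0.1104·5.98·-0.061453| / 0.0145236 = 2.7934 rad/s.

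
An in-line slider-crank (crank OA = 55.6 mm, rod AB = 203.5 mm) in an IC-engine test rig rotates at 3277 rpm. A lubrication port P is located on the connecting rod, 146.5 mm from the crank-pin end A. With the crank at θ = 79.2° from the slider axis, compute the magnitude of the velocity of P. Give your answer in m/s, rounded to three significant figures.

ω = 343.2 rad/s.  Crank-pin speed |V_A| = rω = 19.08 m/s, perpendicular to OA.
Rod angle: sinφ = −(r/L) sinθ ⇒ φ = -15.568°; ω_rod = −rω cosθ/√(L²−r²sin²θ) = -18.238 rad/s.
V_P = V_A + ω_rod × AP, with AP = 0.1465 m along the rod.
Components: V_Px = −rω sinθ − a·ω_rod·sinφ = -19.459 m/s;  V_Py = rω cosθ + a·ω_rod·cosφ = +1.0014 m/s.
|V_P| = √(V_Px² + V_Py²) = 19.485 m/s.

19.5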